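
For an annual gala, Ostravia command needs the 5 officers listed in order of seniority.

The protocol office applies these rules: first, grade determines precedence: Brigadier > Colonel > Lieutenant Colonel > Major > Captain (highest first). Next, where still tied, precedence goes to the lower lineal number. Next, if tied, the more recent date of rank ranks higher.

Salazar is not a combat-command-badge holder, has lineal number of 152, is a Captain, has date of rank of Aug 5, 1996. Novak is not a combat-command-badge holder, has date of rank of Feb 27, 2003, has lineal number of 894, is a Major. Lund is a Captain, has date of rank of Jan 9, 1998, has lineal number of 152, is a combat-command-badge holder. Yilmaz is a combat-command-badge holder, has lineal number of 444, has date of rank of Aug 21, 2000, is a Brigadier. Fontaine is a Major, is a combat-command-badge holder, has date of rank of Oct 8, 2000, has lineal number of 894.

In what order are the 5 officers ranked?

By grade: Yilmaz (Brigadier); then Novak and Fontaine (Major); then Lund and Salazar (Captain).
Novak and Fontaine both have lineal number 894, so the next rule applies.
Among Novak and Fontaine, by date of rank (later first): Novak (Feb 27, 2003) before Fontaine (Oct 8, 2000).
Lund and Salazar both have lineal number 152, so the next rule applies.
Among Lund and Salazar, by date of rank (later first): Lund (Jan 9, 1998) before Salazar (Aug 5, 1996).
Full order: Yilmaz, Novak, Fontaine, Lund, Salazar.

Yilmaz, Novak, Fontaine, Lund, Salazar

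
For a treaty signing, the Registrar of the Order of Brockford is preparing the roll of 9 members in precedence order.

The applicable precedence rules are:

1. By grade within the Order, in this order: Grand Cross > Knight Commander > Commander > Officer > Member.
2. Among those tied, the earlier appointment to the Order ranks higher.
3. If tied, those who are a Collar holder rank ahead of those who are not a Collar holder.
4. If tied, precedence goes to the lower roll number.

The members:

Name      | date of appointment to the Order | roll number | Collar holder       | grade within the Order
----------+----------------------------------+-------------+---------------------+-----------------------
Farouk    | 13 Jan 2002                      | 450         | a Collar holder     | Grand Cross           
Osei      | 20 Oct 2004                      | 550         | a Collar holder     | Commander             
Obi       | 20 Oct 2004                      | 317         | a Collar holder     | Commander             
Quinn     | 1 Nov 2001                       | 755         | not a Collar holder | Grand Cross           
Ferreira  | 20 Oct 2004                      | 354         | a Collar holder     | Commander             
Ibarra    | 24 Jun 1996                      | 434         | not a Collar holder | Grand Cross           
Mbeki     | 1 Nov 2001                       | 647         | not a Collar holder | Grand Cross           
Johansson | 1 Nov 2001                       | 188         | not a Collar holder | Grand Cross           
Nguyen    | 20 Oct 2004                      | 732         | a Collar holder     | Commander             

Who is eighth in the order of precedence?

Osei

By grade within the Order: Ibarra, Johansson, Mbeki, Quinn and Farouk (Grand Cross); then Obi, Ferreira, Osei and Nguyen (Commander).
Among Ibarra, Johansson, Mbeki, Quinn and Farouk, by date of appointment to the Order (earlier first): Ibarra (24 Jun 1996) before Johansson, Mbeki and Quinn (1 Nov 2001) before Farouk (13 Jan 2002).
Johansson, Mbeki and Quinn are each not a Collar holder, so the next rule applies.
Among Johansson, Mbeki and Quinn, by roll number (lower first): Johansson (188) before Mbeki (647) before Quinn (755).
Obi, Ferreira, Osei and Nguyen all have date of appointment to the Order 20 Oct 2004, so the next rule applies.
Obi, Ferreira, Osei and Nguyen are each a Collar holder, so the next rule applies.
Among Obi, Ferreira, Osei and Nguyen, by roll number (lower first): Obi (317) before Ferreira (354) before Osei (550) before Nguyen (732).
Order: Ibarra, Johansson, Mbeki, Quinn, Farouk, Obi, Ferreira, Osei, Nguyen.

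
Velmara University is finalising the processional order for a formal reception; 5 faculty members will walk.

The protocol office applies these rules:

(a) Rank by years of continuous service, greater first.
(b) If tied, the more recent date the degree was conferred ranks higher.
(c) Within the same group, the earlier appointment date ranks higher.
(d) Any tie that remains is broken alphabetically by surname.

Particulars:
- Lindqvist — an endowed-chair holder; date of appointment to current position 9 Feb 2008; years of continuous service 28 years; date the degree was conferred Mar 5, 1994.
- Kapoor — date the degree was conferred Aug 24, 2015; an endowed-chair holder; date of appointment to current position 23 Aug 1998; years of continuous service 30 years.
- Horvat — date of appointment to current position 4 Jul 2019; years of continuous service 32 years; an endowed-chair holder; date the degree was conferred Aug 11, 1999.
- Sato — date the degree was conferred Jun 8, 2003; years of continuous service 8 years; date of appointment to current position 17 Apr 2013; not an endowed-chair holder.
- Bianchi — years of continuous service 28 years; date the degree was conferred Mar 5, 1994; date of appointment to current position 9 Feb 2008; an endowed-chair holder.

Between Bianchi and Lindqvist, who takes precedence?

By years of continuous service (higher first): Horvat (32 years); then Kapoor (30 years); then Bianchi and Lindqvist (both 28 years); then Sato (8 years).
Bianchi and Lindqvist both have date the degree was conferred Mar 5, 1994, so the next rule applies.
Bianchi and Lindqvist both have date of appointment to current position 9 Feb 2008, so the next rule applies.
Among Bianchi and Lindqvist, alphabetically by surname: Bianchi before Lindqvist.
So Bianchi takes precedence.

Bianchi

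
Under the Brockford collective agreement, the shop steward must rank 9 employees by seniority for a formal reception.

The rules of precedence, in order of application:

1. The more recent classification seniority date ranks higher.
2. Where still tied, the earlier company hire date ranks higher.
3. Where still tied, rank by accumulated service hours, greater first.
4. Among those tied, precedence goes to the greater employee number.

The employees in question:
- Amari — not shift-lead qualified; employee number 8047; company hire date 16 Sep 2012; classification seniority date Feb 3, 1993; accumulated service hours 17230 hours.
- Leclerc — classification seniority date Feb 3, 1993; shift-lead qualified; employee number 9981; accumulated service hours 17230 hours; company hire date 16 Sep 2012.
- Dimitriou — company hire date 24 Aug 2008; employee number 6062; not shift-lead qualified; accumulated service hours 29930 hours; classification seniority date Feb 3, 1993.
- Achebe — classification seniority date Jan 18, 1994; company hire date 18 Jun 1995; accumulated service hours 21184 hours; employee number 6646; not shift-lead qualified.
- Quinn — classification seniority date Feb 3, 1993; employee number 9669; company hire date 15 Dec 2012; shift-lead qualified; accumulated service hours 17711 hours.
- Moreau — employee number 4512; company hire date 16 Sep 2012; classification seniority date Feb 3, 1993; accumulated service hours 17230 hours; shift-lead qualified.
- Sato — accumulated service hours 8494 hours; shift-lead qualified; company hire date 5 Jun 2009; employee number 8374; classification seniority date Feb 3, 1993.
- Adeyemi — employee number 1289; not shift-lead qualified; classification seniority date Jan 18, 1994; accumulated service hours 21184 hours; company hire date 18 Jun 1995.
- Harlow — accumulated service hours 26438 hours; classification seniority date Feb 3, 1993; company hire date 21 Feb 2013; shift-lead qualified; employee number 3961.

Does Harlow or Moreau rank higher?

By classification seniority date (later first): Achebe and Adeyemi (both Jan 18, 1994); then Dimitriou, Sato, Leclerc, Amari, Moreau, Quinn and Harlow (each Feb 3, 1993).
Achebe and Adeyemi both have company hire date 18 Jun 1995, so the next rule applies.
Achebe and Adeyemi both have accumulated service hours 21184 hours, so the next rule applies.
Among Achebe and Adeyemi, by employee number (higher first): Achebe (6646) before Adeyemi (1289).
Among Dimitriou, Sato, Leclerc, Amari, Moreau, Quinn and Harlow, by company hire date (earlier first): Dimitriou (24 Aug 2008) before Sato (5 Jun 2009) before Leclerc, Amari and Moreau (16 Sep 2012) before Quinn (15 Dec 2012) before Harlow (21 Feb 2013).
Leclerc, Amari and Moreau all have accumulated service hours 17230 hours, so the next rule applies.
Among Leclerc, Amari and Moreau, by employee number (higher first): Leclerc (9981) before Amari (8047) before Moreau (4512).
So Moreau takes precedence.

Moreau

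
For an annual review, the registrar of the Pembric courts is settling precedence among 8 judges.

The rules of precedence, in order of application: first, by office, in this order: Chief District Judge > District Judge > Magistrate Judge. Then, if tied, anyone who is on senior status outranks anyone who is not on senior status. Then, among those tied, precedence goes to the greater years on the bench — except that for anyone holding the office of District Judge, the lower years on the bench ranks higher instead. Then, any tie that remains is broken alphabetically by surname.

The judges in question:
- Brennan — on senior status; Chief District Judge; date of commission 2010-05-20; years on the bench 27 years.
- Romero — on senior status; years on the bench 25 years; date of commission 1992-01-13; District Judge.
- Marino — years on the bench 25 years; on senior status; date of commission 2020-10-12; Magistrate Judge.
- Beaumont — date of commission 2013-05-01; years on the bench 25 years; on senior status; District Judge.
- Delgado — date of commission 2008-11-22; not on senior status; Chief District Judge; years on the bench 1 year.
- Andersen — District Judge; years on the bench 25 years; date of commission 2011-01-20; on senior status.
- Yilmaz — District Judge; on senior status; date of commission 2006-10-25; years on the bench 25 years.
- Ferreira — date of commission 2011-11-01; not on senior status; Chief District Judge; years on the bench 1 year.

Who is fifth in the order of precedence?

By office: Brennan, Delgado and Ferreira (Chief District Judge); then Andersen, Beaumont, Romero and Yilmaz (District Judge); then Marino (Magistrate Judge).
Among Brennan, Delgado and Ferreira, on senior status before not on senior status: Brennan (on senior status) before Delgado and Ferreira (not on senior status).
Delgado and Ferreira both have years on the bench 1 year, so the next rule applies.
Among Delgado and Ferreira, alphabetically by surname: Delgado before Ferreira.
Andersen, Beaumont, Romero and Yilmaz are each on senior status, so the next rule applies.
Andersen, Beaumont, Romero and Yilmaz all have years on the bench 25 years, so the next rule applies.
Among Andersen, Beaumont, Romero and Yilmaz, alphabetically by surname: Andersen before Beaumont before Romero before Yilmaz.
Order: Brennan, Delgado, Ferreira, Andersen, Beaumont, Romero, Yilmaz, Marino.

Beaumont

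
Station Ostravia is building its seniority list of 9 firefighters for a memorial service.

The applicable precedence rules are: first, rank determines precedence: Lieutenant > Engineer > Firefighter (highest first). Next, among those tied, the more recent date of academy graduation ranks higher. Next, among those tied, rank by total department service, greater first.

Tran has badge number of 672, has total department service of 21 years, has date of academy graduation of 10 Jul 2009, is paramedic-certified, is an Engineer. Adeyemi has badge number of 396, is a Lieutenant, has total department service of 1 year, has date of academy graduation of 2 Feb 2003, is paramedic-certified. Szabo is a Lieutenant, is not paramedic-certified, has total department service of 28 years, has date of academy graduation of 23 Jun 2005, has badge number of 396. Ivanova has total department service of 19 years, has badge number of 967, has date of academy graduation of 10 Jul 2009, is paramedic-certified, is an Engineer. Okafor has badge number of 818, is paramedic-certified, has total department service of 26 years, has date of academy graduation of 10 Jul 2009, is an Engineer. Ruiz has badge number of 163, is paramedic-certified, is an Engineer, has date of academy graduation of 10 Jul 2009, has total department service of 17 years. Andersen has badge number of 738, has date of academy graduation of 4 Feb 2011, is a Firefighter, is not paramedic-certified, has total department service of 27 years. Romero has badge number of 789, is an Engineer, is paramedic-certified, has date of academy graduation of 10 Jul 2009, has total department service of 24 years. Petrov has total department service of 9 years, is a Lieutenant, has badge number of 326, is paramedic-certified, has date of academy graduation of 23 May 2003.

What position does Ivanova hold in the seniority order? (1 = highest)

7

By rank: Szabo, Petrov and Adeyemi (Lieutenant); then Okafor, Romero, Tran, Ivanova and Ruiz (Engineer); then Andersen (Firefighter).
Among Szabo, Petrov and Adeyemi, by date of academy graduation (later first): Szabo (23 Jun 2005) before Petrov (23 May 2003) before Adeyemi (2 Feb 2003).
Okafor, Romero, Tran, Ivanova and Ruiz all have date of academy graduation 10 Jul 2009, so the next rule applies.
Among Okafor, Romero, Tran, Ivanova and Ruiz, by total department service (higher first): Okafor (26 years) before Romero (24 years) before Tran (21 years) before Ivanova (19 years) before Ruiz (17 years).
Order: Szabo, Petrov, Adeyemi, Okafor, Romero, Tran, Ivanova, Ruiz, Andersen. So position 7.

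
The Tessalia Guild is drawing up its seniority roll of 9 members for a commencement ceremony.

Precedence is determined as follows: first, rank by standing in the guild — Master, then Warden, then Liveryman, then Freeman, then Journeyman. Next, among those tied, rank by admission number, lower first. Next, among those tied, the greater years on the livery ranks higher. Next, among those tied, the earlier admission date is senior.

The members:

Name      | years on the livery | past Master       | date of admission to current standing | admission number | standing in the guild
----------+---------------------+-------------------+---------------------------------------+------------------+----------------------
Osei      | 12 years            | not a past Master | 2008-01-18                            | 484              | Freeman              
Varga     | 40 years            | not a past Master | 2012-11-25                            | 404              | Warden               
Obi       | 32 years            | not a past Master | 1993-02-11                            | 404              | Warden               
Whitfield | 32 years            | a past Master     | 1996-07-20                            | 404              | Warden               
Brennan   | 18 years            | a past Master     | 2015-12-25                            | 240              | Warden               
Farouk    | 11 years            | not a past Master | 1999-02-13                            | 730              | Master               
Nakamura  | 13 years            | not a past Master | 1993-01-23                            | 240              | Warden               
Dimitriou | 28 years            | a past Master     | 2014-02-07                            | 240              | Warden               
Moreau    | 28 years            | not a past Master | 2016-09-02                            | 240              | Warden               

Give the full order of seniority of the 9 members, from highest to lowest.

Farouk, Dimitriou, Moreau, Brennan, Nakamura, Varga, Obi, Whitfield, Osei

By standing in the guild: Farouk (Master); then Dimitriou, Moreau, Brennan, Nakamura, Varga, Obi and Whitfield (Warden); then Osei (Freeman).
Among Dimitriou, Moreau, Brennan, Nakamura, Varga, Obi and Whitfield, by admission number (lower first): Dimitriou, Moreau, Brennan and Nakamura (240) before Varga, Obi and Whitfield (404).
Among Dimitriou, Moreau, Brennan and Nakamura, by years on the livery (higher first): Dimitriou and Moreau (28 years) before Brennan (18 years) before Nakamura (13 years).
Among Dimitriou and Moreau, by date of admission to current standing (earlier first): Dimitriou (2014-02-07) before Moreau (2016-09-02).
Among Varga, Obi and Whitfield, by years on the livery (higher first): Varga (40 years) before Obi and Whitfield (32 years).
Among Obi and Whitfield, by date of admission to current standing (earlier first): Obi (1993-02-11) before Whitfield (1996-07-20).
Full order: Farouk, Dimitriou, Moreau, Brennan, Nakamura, Varga, Obi, Whitfield, Osei.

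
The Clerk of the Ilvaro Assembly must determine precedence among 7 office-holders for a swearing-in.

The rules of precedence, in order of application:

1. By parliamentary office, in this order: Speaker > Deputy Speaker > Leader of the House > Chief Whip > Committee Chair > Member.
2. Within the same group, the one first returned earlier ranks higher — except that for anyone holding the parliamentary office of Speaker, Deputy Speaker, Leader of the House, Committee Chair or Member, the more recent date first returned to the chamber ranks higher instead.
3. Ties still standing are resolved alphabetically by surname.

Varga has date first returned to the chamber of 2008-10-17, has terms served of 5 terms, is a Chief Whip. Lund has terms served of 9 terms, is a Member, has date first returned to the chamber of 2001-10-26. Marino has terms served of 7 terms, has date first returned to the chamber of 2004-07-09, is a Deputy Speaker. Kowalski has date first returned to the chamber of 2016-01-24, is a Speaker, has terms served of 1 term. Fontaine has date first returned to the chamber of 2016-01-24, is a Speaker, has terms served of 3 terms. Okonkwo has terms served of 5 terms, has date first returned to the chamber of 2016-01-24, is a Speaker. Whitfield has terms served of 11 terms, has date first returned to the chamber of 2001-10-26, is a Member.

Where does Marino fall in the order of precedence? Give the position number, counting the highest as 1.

4

By parliamentary office: Fontaine, Kowalski and Okonkwo (Speaker); then Marino (Deputy Speaker); then Varga (Chief Whip); then Lund and Whitfield (Member).
Fontaine, Kowalski and Okonkwo all have date first returned to the chamber 2016-01-24, so the next rule applies.
Among Fontaine, Kowalski and Okonkwo, alphabetically by surname: Fontaine before Kowalski before Okonkwo.
Lund and Whitfield both have date first returned to the chamber 2001-10-26, so the next rule applies.
Among Lund and Whitfield, alphabetically by surname: Lund before Whitfield.
Order: Fontaine, Kowalski, Okonkwo, Marino, Varga, Lund, Whitfield. So position 4.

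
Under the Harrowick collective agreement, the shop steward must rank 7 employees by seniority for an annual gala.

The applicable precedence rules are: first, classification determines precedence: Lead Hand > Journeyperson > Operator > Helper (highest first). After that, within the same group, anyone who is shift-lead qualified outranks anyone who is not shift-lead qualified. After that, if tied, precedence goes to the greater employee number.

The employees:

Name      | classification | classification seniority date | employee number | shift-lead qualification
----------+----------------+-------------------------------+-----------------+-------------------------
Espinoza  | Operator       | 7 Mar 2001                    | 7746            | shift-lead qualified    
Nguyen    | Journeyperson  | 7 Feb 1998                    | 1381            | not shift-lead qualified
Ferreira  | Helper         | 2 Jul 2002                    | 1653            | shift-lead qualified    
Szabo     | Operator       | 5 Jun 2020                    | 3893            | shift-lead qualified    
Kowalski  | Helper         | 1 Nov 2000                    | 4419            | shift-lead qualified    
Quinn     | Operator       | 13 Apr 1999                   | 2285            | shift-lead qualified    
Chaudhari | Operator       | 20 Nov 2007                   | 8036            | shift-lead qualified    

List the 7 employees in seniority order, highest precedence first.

Nguyen, Chaudhari, Espinoza, Szabo, Quinn, Kowalski, Ferreira

By classification: Nguyen (Journeyperson); then Chaudhari, Espinoza, Szabo and Quinn (Operator); then Kowalski and Ferreira (Helper).
Chaudhari, Espinoza, Szabo and Quinn are each shift-lead qualified, so the next rule applies.
Among Chaudhari, Espinoza, Szabo and Quinn, by employee number (higher first): Chaudhari (8036) before Espinoza (7746) before Szabo (3893) before Quinn (2285).
Kowalski and Ferreira are each shift-lead qualified, so the next rule applies.
Among Kowalski and Ferreira, by employee number (higher first): Kowalski (4419) before Ferreira (1653).
Full order: Nguyen, Chaudhari, Espinoza, Szabo, Quinn, Kowalski, Ferreira.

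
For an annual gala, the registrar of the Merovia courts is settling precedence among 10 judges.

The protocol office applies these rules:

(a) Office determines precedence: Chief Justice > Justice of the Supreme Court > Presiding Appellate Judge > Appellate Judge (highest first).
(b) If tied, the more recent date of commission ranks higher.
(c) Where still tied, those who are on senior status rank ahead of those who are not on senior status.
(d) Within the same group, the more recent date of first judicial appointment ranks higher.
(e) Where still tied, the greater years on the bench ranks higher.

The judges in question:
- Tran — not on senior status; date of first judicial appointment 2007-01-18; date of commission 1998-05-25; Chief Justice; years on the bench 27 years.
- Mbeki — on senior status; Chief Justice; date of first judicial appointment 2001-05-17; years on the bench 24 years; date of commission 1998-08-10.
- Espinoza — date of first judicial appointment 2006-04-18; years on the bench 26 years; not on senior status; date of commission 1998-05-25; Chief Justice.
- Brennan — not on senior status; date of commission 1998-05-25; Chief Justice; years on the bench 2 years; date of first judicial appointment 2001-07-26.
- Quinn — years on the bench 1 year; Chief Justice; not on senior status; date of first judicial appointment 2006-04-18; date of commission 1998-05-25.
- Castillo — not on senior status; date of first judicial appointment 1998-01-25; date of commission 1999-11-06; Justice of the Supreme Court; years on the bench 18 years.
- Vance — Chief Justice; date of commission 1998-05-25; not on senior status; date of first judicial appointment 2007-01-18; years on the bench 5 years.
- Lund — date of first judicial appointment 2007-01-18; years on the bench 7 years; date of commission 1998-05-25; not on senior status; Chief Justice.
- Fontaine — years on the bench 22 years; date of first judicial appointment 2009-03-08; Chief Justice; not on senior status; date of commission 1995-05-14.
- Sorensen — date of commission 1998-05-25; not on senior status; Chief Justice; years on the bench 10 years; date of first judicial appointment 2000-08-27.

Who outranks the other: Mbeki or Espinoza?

By office: Mbeki, Tran, Lund, Vance, Espinoza, Quinn, Brennan, Sorensen and Fontaine (Chief Justice); then Castillo (Justice of the Supreme Court).
Among Mbeki, Tran, Lund, Vance, Espinoza, Quinn, Brennan, Sorensen and Fontaine, by date of commission (later first): Mbeki (1998-08-10) before Tran, Lund, Vance, Espinoza, Quinn, Brennan and Sorensen (1998-05-25) before Fontaine (1995-05-14).
Tran, Lund, Vance, Espinoza, Quinn, Brennan and Sorensen are each not on senior status, so the next rule applies.
Among Tran, Lund, Vance, Espinoza, Quinn, Brennan and Sorensen, by date of first judicial appointment (later first): Tran, Lund and Vance (2007-01-18) before Espinoza and Quinn (2006-04-18) before Brennan (2001-07-26) before Sorensen (2000-08-27).
Among Tran, Lund and Vance, by years on the bench (higher first): Tran (27 years) before Lund (7 years) before Vance (5 years).
Among Espinoza and Quinn, by years on the bench (higher first): Espinoza (26 years) before Quinn (1 year).
So Mbeki takes precedence.

Mbeki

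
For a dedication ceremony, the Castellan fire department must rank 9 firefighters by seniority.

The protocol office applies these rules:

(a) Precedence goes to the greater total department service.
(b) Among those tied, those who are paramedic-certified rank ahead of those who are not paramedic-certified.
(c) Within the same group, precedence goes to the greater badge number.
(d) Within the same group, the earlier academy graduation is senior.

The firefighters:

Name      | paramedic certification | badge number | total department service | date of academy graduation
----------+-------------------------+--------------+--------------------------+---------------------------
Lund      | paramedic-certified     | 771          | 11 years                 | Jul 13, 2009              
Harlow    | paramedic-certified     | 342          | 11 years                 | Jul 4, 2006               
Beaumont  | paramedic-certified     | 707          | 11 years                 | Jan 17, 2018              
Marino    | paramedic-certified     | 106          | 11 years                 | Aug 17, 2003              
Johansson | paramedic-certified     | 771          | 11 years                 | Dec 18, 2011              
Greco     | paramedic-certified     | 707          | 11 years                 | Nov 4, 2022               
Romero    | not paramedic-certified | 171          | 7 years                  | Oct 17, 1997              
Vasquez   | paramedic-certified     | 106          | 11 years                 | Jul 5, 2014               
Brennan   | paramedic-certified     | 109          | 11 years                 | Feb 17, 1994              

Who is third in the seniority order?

By total department service (higher first): Lund, Johansson, Beaumont, Greco, Harlow, Brennan, Marino and Vasquez (each 11 years); then Romero (7 years).
Lund, Johansson, Beaumont, Greco, Harlow, Brennan, Marino and Vasquez are each paramedic-certified, so the next rule applies.
Among Lund, Johansson, Beaumont, Greco, Harlow, Brennan, Marino and Vasquez, by badge number (higher first): Lund and Johansson (771) before Beaumont and Greco (707) before Harlow (342) before Brennan (109) before Marino and Vasquez (106).
Among Lund and Johansson, by date of academy graduation (earlier first): Lund (Jul 13, 2009) before Johansson (Dec 18, 2011).
Among Beaumont and Greco, by date of academy graduation (earlier first): Beaumont (Jan 17, 2018) before Greco (Nov 4, 2022).
Among Marino and Vasquez, by date of academy graduation (earlier first): Marino (Aug 17, 2003) before Vasquez (Jul 5, 2014).
Order: Lund, Johansson, Beaumont, Greco, Harlow, Brennan, Marino, Vasquez, Romero.

Beaumont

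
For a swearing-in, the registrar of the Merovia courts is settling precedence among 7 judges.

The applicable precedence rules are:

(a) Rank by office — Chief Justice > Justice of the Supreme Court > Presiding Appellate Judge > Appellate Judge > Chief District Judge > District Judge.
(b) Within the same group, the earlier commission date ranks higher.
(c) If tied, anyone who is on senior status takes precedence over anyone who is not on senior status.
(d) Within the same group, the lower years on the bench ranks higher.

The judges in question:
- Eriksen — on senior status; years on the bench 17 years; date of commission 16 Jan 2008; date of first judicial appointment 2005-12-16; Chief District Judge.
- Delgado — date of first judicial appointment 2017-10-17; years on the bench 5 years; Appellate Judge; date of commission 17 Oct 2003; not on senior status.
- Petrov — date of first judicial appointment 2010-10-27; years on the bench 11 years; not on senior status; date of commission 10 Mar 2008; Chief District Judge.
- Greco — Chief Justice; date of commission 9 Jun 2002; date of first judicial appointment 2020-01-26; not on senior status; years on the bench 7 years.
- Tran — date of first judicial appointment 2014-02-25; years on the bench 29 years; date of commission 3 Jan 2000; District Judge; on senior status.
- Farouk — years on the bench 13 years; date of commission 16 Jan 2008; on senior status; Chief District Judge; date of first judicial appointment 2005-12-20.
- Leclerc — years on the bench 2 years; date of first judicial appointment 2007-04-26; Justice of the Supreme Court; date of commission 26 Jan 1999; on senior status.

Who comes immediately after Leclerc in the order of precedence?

By office: Greco (Chief Justice); then Leclerc (Justice of the Supreme Court); then Delgado (Appellate Judge); then Farouk, Eriksen and Petrov (Chief District Judge); then Tran (District Judge).
Among Farouk, Eriksen and Petrov, by date of commission (earlier first): Farouk and Eriksen (16 Jan 2008) before Petrov (10 Mar 2008).
Farouk and Eriksen are each on senior status, so the next rule applies.
Among Farouk and Eriksen, by years on the bench (lower first): Farouk (13 years) before Eriksen (17 years).
Order: Greco, Leclerc, Delgado, Farouk, Eriksen, Petrov, Tran.

Delgado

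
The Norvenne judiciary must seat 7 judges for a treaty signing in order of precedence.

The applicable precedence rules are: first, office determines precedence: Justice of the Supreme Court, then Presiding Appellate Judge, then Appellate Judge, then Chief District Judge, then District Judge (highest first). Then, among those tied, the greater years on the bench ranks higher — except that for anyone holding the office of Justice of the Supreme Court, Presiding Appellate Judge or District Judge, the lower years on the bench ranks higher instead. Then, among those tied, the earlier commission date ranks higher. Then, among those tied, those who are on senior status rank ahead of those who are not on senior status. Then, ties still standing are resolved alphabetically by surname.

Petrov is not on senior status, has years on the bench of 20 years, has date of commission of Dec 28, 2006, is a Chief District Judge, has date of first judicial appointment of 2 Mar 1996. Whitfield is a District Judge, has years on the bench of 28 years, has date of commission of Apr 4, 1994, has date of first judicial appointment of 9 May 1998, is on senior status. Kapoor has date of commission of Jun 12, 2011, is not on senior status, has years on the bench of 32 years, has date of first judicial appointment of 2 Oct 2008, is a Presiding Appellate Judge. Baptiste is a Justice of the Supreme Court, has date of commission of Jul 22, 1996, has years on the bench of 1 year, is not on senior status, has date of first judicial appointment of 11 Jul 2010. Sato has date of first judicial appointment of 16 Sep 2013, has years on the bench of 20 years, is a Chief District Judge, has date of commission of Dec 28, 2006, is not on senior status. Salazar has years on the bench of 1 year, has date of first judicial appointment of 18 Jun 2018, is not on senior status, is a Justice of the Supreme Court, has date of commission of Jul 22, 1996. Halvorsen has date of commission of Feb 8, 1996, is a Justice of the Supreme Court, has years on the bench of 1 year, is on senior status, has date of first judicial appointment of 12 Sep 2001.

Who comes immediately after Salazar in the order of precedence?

By office: Halvorsen, Baptiste and Salazar (Justice of the Supreme Court); then Kapoor (Presiding Appellate Judge); then Petrov and Sato (Chief District Judge); then Whitfield (District Judge).
Halvorsen, Baptiste and Salazar all have years on the bench 1 year, so the next rule applies.
Among Halvorsen, Baptiste and Salazar, by date of commission (earlier first): Halvorsen (Feb 8, 1996) before Baptiste and Salazar (Jul 22, 1996).
Baptiste and Salazar are each not on senior status, so the next rule applies.
Among Baptiste and Salazar, alphabetically by surname: Baptiste before Salazar.
Petrov and Sato both have years on the bench 20 years, so the next rule applies.
Petrov and Sato both have date of commission Dec 28, 2006, so the next rule applies.
Petrov and Sato are each not on senior status, so the next rule applies.
Among Petrov and Sato, alphabetically by surname: Petrov before Sato.
Order: Halvorsen, Baptiste, Salazar, Kapoor, Petrov, Sato, Whitfield.

Kapoor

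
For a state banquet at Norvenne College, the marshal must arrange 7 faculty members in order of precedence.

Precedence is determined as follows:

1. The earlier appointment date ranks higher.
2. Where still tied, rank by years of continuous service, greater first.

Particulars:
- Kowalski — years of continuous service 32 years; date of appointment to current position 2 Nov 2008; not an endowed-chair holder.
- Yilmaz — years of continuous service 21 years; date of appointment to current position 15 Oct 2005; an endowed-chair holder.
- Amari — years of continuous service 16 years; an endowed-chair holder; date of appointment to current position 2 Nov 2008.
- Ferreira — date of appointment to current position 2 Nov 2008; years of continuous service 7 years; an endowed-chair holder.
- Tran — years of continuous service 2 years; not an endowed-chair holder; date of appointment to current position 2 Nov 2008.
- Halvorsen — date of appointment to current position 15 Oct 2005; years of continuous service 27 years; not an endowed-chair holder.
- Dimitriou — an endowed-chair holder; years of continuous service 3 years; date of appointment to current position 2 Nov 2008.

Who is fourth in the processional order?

Amari

By date of appointment to current position (earlier first): Halvorsen and Yilmaz (both 15 Oct 2005); then Kowalski, Amari, Ferreira, Dimitriou and Tran (each 2 Nov 2008).
Among Halvorsen and Yilmaz, by years of continuous service (higher first): Halvorsen (27 years) before Yilmaz (21 years).
Among Kowalski, Amari, Ferreira, Dimitriou and Tran, by years of continuous service (higher first): Kowalski (32 years) before Amari (16 years) before Ferreira (7 years) before Dimitriou (3 years) before Tran (2 years).
Order: Halvorsen, Yilmaz, Kowalski, Amari, Ferreira, Dimitriou, Tran.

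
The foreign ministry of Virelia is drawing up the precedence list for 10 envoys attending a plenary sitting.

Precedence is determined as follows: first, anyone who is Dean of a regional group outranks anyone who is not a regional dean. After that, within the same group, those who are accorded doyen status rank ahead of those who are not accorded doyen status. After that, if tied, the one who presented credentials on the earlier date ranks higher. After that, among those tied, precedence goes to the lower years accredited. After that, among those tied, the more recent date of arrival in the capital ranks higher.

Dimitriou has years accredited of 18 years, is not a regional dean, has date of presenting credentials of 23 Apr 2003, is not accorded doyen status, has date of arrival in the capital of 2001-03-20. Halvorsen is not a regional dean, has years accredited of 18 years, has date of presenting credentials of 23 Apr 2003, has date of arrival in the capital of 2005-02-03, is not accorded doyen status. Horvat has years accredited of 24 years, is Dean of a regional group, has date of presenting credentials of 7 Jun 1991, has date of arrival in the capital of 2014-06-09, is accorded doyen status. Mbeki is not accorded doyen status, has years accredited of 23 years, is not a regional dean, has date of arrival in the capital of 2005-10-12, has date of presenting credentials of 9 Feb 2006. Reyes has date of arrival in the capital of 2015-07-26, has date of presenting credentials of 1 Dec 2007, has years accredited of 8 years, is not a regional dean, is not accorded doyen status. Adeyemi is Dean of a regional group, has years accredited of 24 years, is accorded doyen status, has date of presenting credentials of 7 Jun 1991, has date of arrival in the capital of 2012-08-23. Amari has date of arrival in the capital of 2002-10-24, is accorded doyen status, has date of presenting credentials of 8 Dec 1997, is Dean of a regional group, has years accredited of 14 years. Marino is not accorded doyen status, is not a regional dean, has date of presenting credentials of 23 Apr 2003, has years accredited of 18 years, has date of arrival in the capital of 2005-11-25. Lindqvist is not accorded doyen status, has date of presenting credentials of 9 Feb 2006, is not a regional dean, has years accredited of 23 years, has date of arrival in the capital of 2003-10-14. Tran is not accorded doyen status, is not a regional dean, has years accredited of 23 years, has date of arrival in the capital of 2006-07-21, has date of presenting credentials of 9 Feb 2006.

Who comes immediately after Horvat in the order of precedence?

Adeyemi

By the first rule: Horvat, Adeyemi and Amari (each Dean of a regional group); then Marino, Halvorsen, Dimitriou, Tran, Mbeki, Lindqvist and Reyes (each not a regional dean).
Horvat, Adeyemi and Amari are each accorded doyen status, so the next rule applies.
Among Horvat, Adeyemi and Amari, by date of presenting credentials (earlier first): Horvat and Adeyemi (7 Jun 1991) before Amari (8 Dec 1997).
Horvat and Adeyemi both have years accredited 24 years, so the next rule applies.
Among Horvat and Adeyemi, by date of arrival in the capital (later first): Horvat (2014-06-09) before Adeyemi (2012-08-23).
Marino, Halvorsen, Dimitriou, Tran, Mbeki, Lindqvist and Reyes are each not accorded doyen status, so the next rule applies.
Among Marino, Halvorsen, Dimitriou, Tran, Mbeki, Lindqvist and Reyes, by date of presenting credentials (earlier first): Marino, Halvorsen and Dimitriou (23 Apr 2003) before Tran, Mbeki and Lindqvist (9 Feb 2006) before Reyes (1 Dec 2007).
Marino, Halvorsen and Dimitriou all have years accredited 18 years, so the next rule applies.
Among Marino, Halvorsen and Dimitriou, by date of arrival in the capital (later first): Marino (2005-11-25) before Halvorsen (2005-02-03) before Dimitriou (2001-03-20).
Tran, Mbeki and Lindqvist all have years accredited 23 years, so the next rule applies.
Among Tran, Mbeki and Lindqvist, by date of arrival in the capital (later first): Tran (2006-07-21) before Mbeki (2005-10-12) before Lindqvist (2003-10-14).
Order: Horvat, Adeyemi, Amari, Marino, Halvorsen, Dimitriou, Tran, Mbeki, Lindqvist, Reyes.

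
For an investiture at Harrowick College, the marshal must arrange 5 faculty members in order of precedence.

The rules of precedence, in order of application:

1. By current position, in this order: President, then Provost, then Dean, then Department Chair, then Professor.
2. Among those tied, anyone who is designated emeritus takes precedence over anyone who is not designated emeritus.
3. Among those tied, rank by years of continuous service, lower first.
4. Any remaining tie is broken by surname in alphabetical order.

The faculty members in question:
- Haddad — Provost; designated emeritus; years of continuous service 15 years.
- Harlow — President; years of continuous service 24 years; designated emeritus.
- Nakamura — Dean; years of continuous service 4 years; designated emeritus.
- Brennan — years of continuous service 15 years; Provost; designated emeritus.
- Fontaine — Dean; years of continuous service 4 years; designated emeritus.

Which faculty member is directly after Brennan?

By current position: Harlow (President); then Brennan and Haddad (Provost); then Fontaine and Nakamura (Dean).
Brennan and Haddad are each designated emeritus, so the next rule applies.
Brennan and Haddad both have years of continuous service 15 years, so the next rule applies.
Among Brennan and Haddad, alphabetically by surname: Brennan before Haddad.
Fontaine and Nakamura are each designated emeritus, so the next rule applies.
Fontaine and Nakamura both have years of continuous service 4 years, so the next rule applies.
Among Fontaine and Nakamura, alphabetically by surname: Fontaine before Nakamura.
Order: Harlow, Brennan, Haddad, Fontaine, Nakamura.

Haddad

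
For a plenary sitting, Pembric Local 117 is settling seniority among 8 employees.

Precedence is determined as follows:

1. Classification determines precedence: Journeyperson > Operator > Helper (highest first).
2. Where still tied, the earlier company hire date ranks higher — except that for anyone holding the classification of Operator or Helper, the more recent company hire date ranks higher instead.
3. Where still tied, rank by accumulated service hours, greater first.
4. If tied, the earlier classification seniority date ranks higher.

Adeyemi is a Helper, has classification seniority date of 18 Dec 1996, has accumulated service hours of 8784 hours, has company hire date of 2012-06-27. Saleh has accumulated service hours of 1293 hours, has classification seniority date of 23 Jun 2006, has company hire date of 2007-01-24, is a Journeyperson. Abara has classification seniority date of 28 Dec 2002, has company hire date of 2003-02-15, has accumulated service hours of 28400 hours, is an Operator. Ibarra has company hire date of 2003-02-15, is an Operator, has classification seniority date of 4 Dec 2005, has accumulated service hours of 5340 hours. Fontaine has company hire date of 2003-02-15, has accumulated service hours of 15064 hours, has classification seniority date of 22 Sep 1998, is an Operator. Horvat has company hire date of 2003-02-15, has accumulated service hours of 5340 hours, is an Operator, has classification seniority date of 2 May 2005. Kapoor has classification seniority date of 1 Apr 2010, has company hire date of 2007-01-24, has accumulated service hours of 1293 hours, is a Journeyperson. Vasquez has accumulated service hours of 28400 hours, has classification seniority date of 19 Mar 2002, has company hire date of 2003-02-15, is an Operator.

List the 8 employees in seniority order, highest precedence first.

By classification: Saleh and Kapoor (Journeyperson); then Vasquez, Abara, Fontaine, Horvat and Ibarra (Operator); then Adeyemi (Helper).
Saleh and Kapoor both have company hire date 2007-01-24, so the next rule applies.
Saleh and Kapoor both have accumulated service hours 1293 hours, so the next rule applies.
Among Saleh and Kapoor, by classification seniority date (earlier first): Saleh (23 Jun 2006) before Kapoor (1 Apr 2010).
Vasquez, Abara, Fontaine, Horvat and Ibarra all have company hire date 2003-02-15, so the next rule applies.
Among Vasquez, Abara, Fontaine, Horvat and Ibarra, by accumulated service hours (higher first): Vasquez and Abara (28400 hours) before Fontaine (15064 hours) before Horvat and Ibarra (5340 hours).
Among Vasquez and Abara, by classification seniority date (earlier first): Vasquez (19 Mar 2002) before Abara (28 Dec 2002).
Among Horvat and Ibarra, by classification seniority date (earlier first): Horvat (2 May 2005) before Ibarra (4 Dec 2005).
Full order: Saleh, Kapoor, Vasquez, Abara, Fontaine, Horvat, Ibarra, Adeyemi.

Saleh, Kapoor, Vasquez, Abara, Fontaine, Horvat, Ibarra, Adeyemi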